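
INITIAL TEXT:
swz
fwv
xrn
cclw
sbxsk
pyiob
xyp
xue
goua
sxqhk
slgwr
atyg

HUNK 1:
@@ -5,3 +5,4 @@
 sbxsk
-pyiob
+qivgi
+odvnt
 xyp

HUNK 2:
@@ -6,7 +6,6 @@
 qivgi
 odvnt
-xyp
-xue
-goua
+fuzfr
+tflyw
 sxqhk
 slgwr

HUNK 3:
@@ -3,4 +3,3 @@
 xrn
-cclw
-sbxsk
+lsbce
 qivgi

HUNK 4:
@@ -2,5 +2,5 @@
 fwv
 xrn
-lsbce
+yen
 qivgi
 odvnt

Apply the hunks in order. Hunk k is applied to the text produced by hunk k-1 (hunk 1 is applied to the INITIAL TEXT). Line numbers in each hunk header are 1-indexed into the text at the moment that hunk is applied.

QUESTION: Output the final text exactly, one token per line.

Answer: swz
fwv
xrn
yen
qivgi
odvnt
fuzfr
tflyw
sxqhk
slgwr
atyg

Derivation:
Hunk 1: at line 5 remove [pyiob] add [qivgi,odvnt] -> 13 lines: swz fwv xrn cclw sbxsk qivgi odvnt xyp xue goua sxqhk slgwr atyg
Hunk 2: at line 6 remove [xyp,xue,goua] add [fuzfr,tflyw] -> 12 lines: swz fwv xrn cclw sbxsk qivgi odvnt fuzfr tflyw sxqhk slgwr atyg
Hunk 3: at line 3 remove [cclw,sbxsk] add [lsbce] -> 11 lines: swz fwv xrn lsbce qivgi odvnt fuzfr tflyw sxqhk slgwr atyg
Hunk 4: at line 2 remove [lsbce] add [yen] -> 11 lines: swz fwv xrn yen qivgi odvnt fuzfr tflyw sxqhk slgwr atyg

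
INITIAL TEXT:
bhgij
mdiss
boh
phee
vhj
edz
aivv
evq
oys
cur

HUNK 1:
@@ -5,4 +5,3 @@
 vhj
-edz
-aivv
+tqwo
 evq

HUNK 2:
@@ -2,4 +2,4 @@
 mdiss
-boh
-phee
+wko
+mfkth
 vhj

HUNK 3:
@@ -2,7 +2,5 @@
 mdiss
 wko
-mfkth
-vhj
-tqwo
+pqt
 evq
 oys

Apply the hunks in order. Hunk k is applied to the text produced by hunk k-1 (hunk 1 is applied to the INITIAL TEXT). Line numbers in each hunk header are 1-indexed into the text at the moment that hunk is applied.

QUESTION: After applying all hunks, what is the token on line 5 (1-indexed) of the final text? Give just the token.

Answer: evq

Derivation:
Hunk 1: at line 5 remove [edz,aivv] add [tqwo] -> 9 lines: bhgij mdiss boh phee vhj tqwo evq oys cur
Hunk 2: at line 2 remove [boh,phee] add [wko,mfkth] -> 9 lines: bhgij mdiss wko mfkth vhj tqwo evq oys cur
Hunk 3: at line 2 remove [mfkth,vhj,tqwo] add [pqt] -> 7 lines: bhgij mdiss wko pqt evq oys cur
Final line 5: evq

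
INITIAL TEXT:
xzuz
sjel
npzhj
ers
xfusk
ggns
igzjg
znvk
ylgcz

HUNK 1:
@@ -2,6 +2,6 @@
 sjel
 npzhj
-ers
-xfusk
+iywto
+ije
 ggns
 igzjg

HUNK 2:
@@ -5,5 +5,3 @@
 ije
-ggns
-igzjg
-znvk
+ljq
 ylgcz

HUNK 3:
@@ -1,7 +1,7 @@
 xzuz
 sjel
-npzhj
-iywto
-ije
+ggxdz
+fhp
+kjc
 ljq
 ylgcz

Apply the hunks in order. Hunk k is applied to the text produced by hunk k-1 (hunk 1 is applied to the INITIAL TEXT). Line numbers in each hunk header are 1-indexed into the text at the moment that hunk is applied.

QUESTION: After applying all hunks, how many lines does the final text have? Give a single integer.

Answer: 7

Derivation:
Hunk 1: at line 2 remove [ers,xfusk] add [iywto,ije] -> 9 lines: xzuz sjel npzhj iywto ije ggns igzjg znvk ylgcz
Hunk 2: at line 5 remove [ggns,igzjg,znvk] add [ljq] -> 7 lines: xzuz sjel npzhj iywto ije ljq ylgcz
Hunk 3: at line 1 remove [npzhj,iywto,ije] add [ggxdz,fhp,kjc] -> 7 lines: xzuz sjel ggxdz fhp kjc ljq ylgcz
Final line count: 7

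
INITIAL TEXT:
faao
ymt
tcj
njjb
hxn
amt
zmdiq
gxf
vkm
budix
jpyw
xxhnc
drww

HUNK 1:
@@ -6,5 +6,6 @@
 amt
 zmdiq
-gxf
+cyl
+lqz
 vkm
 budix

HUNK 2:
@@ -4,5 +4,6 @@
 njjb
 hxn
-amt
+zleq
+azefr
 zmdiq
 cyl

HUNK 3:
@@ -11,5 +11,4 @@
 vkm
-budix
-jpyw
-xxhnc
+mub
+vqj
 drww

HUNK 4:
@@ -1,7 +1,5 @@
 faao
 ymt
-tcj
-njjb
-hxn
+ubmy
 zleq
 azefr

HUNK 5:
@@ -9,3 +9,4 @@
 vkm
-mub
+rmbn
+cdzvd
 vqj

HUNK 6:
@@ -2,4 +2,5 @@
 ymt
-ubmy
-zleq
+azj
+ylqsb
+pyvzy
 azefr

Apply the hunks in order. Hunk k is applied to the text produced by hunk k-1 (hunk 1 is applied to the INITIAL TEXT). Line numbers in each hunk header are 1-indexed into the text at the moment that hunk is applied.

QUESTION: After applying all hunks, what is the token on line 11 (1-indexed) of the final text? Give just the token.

Hunk 1: at line 6 remove [gxf] add [cyl,lqz] -> 14 lines: faao ymt tcj njjb hxn amt zmdiq cyl lqz vkm budix jpyw xxhnc drww
Hunk 2: at line 4 remove [amt] add [zleq,azefr] -> 15 lines: faao ymt tcj njjb hxn zleq azefr zmdiq cyl lqz vkm budix jpyw xxhnc drww
Hunk 3: at line 11 remove [budix,jpyw,xxhnc] add [mub,vqj] -> 14 lines: faao ymt tcj njjb hxn zleq azefr zmdiq cyl lqz vkm mub vqj drww
Hunk 4: at line 1 remove [tcj,njjb,hxn] add [ubmy] -> 12 lines: faao ymt ubmy zleq azefr zmdiq cyl lqz vkm mub vqj drww
Hunk 5: at line 9 remove [mub] add [rmbn,cdzvd] -> 13 lines: faao ymt ubmy zleq azefr zmdiq cyl lqz vkm rmbn cdzvd vqj drww
Hunk 6: at line 2 remove [ubmy,zleq] add [azj,ylqsb,pyvzy] -> 14 lines: faao ymt azj ylqsb pyvzy azefr zmdiq cyl lqz vkm rmbn cdzvd vqj drww
Final line 11: rmbn

Answer: rmbn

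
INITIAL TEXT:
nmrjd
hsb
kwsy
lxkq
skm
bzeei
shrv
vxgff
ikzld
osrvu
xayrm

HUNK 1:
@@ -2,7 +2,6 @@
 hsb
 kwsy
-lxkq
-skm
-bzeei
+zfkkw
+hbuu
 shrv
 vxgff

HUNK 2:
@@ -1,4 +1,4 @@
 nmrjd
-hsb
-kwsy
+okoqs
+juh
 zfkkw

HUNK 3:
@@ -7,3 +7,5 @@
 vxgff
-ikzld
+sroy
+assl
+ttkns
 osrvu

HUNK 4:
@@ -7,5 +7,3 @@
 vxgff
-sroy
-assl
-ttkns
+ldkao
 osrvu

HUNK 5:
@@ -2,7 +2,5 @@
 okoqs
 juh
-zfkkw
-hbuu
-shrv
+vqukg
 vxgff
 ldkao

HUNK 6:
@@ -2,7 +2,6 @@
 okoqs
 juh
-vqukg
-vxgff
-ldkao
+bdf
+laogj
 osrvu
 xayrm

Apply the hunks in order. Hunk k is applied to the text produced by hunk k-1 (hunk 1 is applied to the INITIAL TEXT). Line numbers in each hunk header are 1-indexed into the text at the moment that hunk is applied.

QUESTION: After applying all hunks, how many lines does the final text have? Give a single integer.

Hunk 1: at line 2 remove [lxkq,skm,bzeei] add [zfkkw,hbuu] -> 10 lines: nmrjd hsb kwsy zfkkw hbuu shrv vxgff ikzld osrvu xayrm
Hunk 2: at line 1 remove [hsb,kwsy] add [okoqs,juh] -> 10 lines: nmrjd okoqs juh zfkkw hbuu shrv vxgff ikzld osrvu xayrm
Hunk 3: at line 7 remove [ikzld] add [sroy,assl,ttkns] -> 12 lines: nmrjd okoqs juh zfkkw hbuu shrv vxgff sroy assl ttkns osrvu xayrm
Hunk 4: at line 7 remove [sroy,assl,ttkns] add [ldkao] -> 10 lines: nmrjd okoqs juh zfkkw hbuu shrv vxgff ldkao osrvu xayrm
Hunk 5: at line 2 remove [zfkkw,hbuu,shrv] add [vqukg] -> 8 lines: nmrjd okoqs juh vqukg vxgff ldkao osrvu xayrm
Hunk 6: at line 2 remove [vqukg,vxgff,ldkao] add [bdf,laogj] -> 7 lines: nmrjd okoqs juh bdf laogj osrvu xayrm
Final line count: 7

Answer: 7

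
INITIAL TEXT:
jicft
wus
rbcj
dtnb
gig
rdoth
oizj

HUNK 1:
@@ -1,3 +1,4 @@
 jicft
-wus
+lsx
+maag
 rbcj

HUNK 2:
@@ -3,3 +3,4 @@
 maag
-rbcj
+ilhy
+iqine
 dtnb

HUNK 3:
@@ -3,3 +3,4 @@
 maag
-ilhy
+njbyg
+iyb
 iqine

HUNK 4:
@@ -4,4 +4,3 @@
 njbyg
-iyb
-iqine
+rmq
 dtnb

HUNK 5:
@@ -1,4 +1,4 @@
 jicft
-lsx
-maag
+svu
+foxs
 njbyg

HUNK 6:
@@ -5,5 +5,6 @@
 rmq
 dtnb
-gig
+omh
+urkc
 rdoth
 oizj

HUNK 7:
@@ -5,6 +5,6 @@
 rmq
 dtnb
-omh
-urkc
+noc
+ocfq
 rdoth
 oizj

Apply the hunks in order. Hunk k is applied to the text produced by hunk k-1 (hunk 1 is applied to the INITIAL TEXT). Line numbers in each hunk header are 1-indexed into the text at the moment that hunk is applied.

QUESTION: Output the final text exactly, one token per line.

Hunk 1: at line 1 remove [wus] add [lsx,maag] -> 8 lines: jicft lsx maag rbcj dtnb gig rdoth oizj
Hunk 2: at line 3 remove [rbcj] add [ilhy,iqine] -> 9 lines: jicft lsx maag ilhy iqine dtnb gig rdoth oizj
Hunk 3: at line 3 remove [ilhy] add [njbyg,iyb] -> 10 lines: jicft lsx maag njbyg iyb iqine dtnb gig rdoth oizj
Hunk 4: at line 4 remove [iyb,iqine] add [rmq] -> 9 lines: jicft lsx maag njbyg rmq dtnb gig rdoth oizj
Hunk 5: at line 1 remove [lsx,maag] add [svu,foxs] -> 9 lines: jicft svu foxs njbyg rmq dtnb gig rdoth oizj
Hunk 6: at line 5 remove [gig] add [omh,urkc] -> 10 lines: jicft svu foxs njbyg rmq dtnb omh urkc rdoth oizj
Hunk 7: at line 5 remove [omh,urkc] add [noc,ocfq] -> 10 lines: jicft svu foxs njbyg rmq dtnb noc ocfq rdoth oizj

Answer: jicft
svu
foxs
njbyg
rmq
dtnb
noc
ocfq
rdoth
oizj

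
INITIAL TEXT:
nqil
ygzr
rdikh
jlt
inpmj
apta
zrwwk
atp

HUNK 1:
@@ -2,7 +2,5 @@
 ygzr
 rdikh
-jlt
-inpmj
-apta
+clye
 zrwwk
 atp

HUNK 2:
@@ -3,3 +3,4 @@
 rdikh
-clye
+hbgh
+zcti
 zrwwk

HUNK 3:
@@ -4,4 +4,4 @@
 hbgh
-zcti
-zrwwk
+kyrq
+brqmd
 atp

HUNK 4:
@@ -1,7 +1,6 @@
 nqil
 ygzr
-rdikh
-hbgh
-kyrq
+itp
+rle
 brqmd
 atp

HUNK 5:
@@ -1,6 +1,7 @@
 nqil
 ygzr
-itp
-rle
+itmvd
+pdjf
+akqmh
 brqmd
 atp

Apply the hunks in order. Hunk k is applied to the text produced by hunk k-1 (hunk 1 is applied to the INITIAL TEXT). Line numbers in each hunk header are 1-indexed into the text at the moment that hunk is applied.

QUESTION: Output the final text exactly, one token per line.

Answer: nqil
ygzr
itmvd
pdjf
akqmh
brqmd
atp

Derivation:
Hunk 1: at line 2 remove [jlt,inpmj,apta] add [clye] -> 6 lines: nqil ygzr rdikh clye zrwwk atp
Hunk 2: at line 3 remove [clye] add [hbgh,zcti] -> 7 lines: nqil ygzr rdikh hbgh zcti zrwwk atp
Hunk 3: at line 4 remove [zcti,zrwwk] add [kyrq,brqmd] -> 7 lines: nqil ygzr rdikh hbgh kyrq brqmd atp
Hunk 4: at line 1 remove [rdikh,hbgh,kyrq] add [itp,rle] -> 6 lines: nqil ygzr itp rle brqmd atp
Hunk 5: at line 1 remove [itp,rle] add [itmvd,pdjf,akqmh] -> 7 lines: nqil ygzr itmvd pdjf akqmh brqmd atp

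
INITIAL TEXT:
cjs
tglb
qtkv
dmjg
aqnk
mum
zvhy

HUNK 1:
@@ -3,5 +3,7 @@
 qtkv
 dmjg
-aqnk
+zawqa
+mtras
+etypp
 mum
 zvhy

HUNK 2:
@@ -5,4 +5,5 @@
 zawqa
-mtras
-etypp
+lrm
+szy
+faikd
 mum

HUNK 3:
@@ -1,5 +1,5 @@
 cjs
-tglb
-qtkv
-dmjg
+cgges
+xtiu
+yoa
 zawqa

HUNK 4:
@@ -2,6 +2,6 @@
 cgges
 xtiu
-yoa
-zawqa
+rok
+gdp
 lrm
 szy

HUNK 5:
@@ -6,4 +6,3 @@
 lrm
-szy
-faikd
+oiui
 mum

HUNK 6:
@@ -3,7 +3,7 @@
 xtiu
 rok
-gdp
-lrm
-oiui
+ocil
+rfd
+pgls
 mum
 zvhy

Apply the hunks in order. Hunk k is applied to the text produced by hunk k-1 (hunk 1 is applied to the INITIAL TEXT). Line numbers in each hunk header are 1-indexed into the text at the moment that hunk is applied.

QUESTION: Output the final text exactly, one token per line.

Hunk 1: at line 3 remove [aqnk] add [zawqa,mtras,etypp] -> 9 lines: cjs tglb qtkv dmjg zawqa mtras etypp mum zvhy
Hunk 2: at line 5 remove [mtras,etypp] add [lrm,szy,faikd] -> 10 lines: cjs tglb qtkv dmjg zawqa lrm szy faikd mum zvhy
Hunk 3: at line 1 remove [tglb,qtkv,dmjg] add [cgges,xtiu,yoa] -> 10 lines: cjs cgges xtiu yoa zawqa lrm szy faikd mum zvhy
Hunk 4: at line 2 remove [yoa,zawqa] add [rok,gdp] -> 10 lines: cjs cgges xtiu rok gdp lrm szy faikd mum zvhy
Hunk 5: at line 6 remove [szy,faikd] add [oiui] -> 9 lines: cjs cgges xtiu rok gdp lrm oiui mum zvhy
Hunk 6: at line 3 remove [gdp,lrm,oiui] add [ocil,rfd,pgls] -> 9 lines: cjs cgges xtiu rok ocil rfd pgls mum zvhy

Answer: cjs
cgges
xtiu
rok
ocil
rfd
pgls
mum
zvhy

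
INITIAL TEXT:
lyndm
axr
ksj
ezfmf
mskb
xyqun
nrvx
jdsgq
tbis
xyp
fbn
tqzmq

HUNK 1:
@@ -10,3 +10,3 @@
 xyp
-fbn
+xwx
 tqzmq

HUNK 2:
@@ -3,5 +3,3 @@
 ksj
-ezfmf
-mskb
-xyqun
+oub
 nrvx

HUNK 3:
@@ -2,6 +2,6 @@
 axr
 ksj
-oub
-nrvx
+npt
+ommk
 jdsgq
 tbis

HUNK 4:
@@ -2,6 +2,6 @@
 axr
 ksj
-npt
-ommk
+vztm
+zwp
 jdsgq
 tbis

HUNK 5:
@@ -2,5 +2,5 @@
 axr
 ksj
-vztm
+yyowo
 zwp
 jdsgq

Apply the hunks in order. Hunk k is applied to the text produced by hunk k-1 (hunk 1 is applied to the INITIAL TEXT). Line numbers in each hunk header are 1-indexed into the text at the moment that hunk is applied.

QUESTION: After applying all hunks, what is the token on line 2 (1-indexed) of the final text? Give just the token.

Answer: axr

Derivation:
Hunk 1: at line 10 remove [fbn] add [xwx] -> 12 lines: lyndm axr ksj ezfmf mskb xyqun nrvx jdsgq tbis xyp xwx tqzmq
Hunk 2: at line 3 remove [ezfmf,mskb,xyqun] add [oub] -> 10 lines: lyndm axr ksj oub nrvx jdsgq tbis xyp xwx tqzmq
Hunk 3: at line 2 remove [oub,nrvx] add [npt,ommk] -> 10 lines: lyndm axr ksj npt ommk jdsgq tbis xyp xwx tqzmq
Hunk 4: at line 2 remove [npt,ommk] add [vztm,zwp] -> 10 lines: lyndm axr ksj vztm zwp jdsgq tbis xyp xwx tqzmq
Hunk 5: at line 2 remove [vztm] add [yyowo] -> 10 lines: lyndm axr ksj yyowo zwp jdsgq tbis xyp xwx tqzmq
Final line 2: axr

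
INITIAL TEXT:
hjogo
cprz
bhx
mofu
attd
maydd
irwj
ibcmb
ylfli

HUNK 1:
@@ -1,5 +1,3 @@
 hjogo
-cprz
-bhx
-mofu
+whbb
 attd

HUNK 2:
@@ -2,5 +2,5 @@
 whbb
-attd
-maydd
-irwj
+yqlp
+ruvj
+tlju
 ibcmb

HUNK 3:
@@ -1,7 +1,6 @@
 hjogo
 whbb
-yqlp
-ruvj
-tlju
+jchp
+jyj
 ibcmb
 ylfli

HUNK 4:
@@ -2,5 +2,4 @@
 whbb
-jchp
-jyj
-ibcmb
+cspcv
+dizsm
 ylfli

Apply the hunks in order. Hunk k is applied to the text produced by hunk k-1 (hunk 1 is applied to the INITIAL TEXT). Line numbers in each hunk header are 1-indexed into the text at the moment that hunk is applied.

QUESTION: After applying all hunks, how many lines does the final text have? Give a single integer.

Hunk 1: at line 1 remove [cprz,bhx,mofu] add [whbb] -> 7 lines: hjogo whbb attd maydd irwj ibcmb ylfli
Hunk 2: at line 2 remove [attd,maydd,irwj] add [yqlp,ruvj,tlju] -> 7 lines: hjogo whbb yqlp ruvj tlju ibcmb ylfli
Hunk 3: at line 1 remove [yqlp,ruvj,tlju] add [jchp,jyj] -> 6 lines: hjogo whbb jchp jyj ibcmb ylfli
Hunk 4: at line 2 remove [jchp,jyj,ibcmb] add [cspcv,dizsm] -> 5 lines: hjogo whbb cspcv dizsm ylfli
Final line count: 5

Answer: 5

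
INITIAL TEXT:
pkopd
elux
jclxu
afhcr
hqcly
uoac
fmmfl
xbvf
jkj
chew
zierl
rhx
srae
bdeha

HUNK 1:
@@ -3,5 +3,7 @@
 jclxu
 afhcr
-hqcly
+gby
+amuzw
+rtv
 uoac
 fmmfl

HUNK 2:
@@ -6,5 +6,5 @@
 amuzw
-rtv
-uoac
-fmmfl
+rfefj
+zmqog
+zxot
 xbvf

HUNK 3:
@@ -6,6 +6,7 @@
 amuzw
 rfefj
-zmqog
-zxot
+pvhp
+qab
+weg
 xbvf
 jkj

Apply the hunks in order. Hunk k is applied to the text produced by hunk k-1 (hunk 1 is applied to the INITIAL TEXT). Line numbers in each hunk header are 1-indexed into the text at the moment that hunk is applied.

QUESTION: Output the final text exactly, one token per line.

Answer: pkopd
elux
jclxu
afhcr
gby
amuzw
rfefj
pvhp
qab
weg
xbvf
jkj
chew
zierl
rhx
srae
bdeha

Derivation:
Hunk 1: at line 3 remove [hqcly] add [gby,amuzw,rtv] -> 16 lines: pkopd elux jclxu afhcr gby amuzw rtv uoac fmmfl xbvf jkj chew zierl rhx srae bdeha
Hunk 2: at line 6 remove [rtv,uoac,fmmfl] add [rfefj,zmqog,zxot] -> 16 lines: pkopd elux jclxu afhcr gby amuzw rfefj zmqog zxot xbvf jkj chew zierl rhx srae bdeha
Hunk 3: at line 6 remove [zmqog,zxot] add [pvhp,qab,weg] -> 17 lines: pkopd elux jclxu afhcr gby amuzw rfefj pvhp qab weg xbvf jkj chew zierl rhx srae bdeha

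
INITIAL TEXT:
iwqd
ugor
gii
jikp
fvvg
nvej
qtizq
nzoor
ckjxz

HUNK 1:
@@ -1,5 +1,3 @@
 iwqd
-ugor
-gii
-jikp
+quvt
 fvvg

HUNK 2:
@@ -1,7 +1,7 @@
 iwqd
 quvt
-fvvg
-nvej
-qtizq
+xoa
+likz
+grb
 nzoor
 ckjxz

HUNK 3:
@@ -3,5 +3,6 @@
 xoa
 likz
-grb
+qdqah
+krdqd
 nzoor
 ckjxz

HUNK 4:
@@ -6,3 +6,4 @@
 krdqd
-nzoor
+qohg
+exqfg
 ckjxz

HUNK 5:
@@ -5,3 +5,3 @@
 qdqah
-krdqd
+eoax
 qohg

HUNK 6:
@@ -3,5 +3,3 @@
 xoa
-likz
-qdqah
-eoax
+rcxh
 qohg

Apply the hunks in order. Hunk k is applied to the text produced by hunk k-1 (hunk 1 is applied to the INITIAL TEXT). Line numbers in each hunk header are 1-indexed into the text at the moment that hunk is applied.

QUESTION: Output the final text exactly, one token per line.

Answer: iwqd
quvt
xoa
rcxh
qohg
exqfg
ckjxz

Derivation:
Hunk 1: at line 1 remove [ugor,gii,jikp] add [quvt] -> 7 lines: iwqd quvt fvvg nvej qtizq nzoor ckjxz
Hunk 2: at line 1 remove [fvvg,nvej,qtizq] add [xoa,likz,grb] -> 7 lines: iwqd quvt xoa likz grb nzoor ckjxz
Hunk 3: at line 3 remove [grb] add [qdqah,krdqd] -> 8 lines: iwqd quvt xoa likz qdqah krdqd nzoor ckjxz
Hunk 4: at line 6 remove [nzoor] add [qohg,exqfg] -> 9 lines: iwqd quvt xoa likz qdqah krdqd qohg exqfg ckjxz
Hunk 5: at line 5 remove [krdqd] add [eoax] -> 9 lines: iwqd quvt xoa likz qdqah eoax qohg exqfg ckjxz
Hunk 6: at line 3 remove [likz,qdqah,eoax] add [rcxh] -> 7 lines: iwqd quvt xoa rcxh qohg exqfg ckjxz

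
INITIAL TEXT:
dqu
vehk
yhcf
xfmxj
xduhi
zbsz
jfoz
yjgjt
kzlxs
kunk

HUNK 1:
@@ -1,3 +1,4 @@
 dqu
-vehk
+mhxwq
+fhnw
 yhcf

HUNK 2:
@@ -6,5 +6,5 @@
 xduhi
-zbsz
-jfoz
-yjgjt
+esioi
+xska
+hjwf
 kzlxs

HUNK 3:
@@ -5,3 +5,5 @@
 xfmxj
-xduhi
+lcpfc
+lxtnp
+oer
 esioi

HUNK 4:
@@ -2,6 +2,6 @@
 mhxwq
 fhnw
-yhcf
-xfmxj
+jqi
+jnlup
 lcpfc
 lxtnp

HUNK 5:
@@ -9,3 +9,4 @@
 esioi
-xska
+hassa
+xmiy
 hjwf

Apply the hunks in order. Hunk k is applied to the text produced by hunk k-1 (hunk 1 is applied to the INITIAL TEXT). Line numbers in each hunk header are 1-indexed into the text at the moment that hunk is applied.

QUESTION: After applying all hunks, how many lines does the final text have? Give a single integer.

Answer: 14

Derivation:
Hunk 1: at line 1 remove [vehk] add [mhxwq,fhnw] -> 11 lines: dqu mhxwq fhnw yhcf xfmxj xduhi zbsz jfoz yjgjt kzlxs kunk
Hunk 2: at line 6 remove [zbsz,jfoz,yjgjt] add [esioi,xska,hjwf] -> 11 lines: dqu mhxwq fhnw yhcf xfmxj xduhi esioi xska hjwf kzlxs kunk
Hunk 3: at line 5 remove [xduhi] add [lcpfc,lxtnp,oer] -> 13 lines: dqu mhxwq fhnw yhcf xfmxj lcpfc lxtnp oer esioi xska hjwf kzlxs kunk
Hunk 4: at line 2 remove [yhcf,xfmxj] add [jqi,jnlup] -> 13 lines: dqu mhxwq fhnw jqi jnlup lcpfc lxtnp oer esioi xska hjwf kzlxs kunk
Hunk 5: at line 9 remove [xska] add [hassa,xmiy] -> 14 lines: dqu mhxwq fhnw jqi jnlup lcpfc lxtnp oer esioi hassa xmiy hjwf kzlxs kunk
Final line count: 14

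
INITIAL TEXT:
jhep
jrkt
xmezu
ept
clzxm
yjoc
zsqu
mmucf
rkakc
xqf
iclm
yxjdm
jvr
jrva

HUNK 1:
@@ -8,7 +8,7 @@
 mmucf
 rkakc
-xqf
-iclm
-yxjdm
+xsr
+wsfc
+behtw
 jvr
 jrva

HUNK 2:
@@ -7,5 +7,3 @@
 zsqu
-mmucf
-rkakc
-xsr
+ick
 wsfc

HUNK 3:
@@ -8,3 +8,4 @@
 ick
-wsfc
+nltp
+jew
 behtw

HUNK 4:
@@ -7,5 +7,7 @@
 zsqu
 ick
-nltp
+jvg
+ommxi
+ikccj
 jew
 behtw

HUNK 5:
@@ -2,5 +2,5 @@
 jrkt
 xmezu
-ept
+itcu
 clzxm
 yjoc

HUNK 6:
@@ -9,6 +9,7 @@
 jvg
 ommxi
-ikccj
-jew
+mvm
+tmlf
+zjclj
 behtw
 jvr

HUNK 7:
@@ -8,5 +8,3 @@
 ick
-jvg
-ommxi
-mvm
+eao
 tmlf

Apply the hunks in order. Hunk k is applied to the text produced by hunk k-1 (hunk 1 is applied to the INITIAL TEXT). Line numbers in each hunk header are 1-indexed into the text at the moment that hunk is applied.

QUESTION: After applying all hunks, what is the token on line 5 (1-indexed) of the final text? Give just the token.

Answer: clzxm

Derivation:
Hunk 1: at line 8 remove [xqf,iclm,yxjdm] add [xsr,wsfc,behtw] -> 14 lines: jhep jrkt xmezu ept clzxm yjoc zsqu mmucf rkakc xsr wsfc behtw jvr jrva
Hunk 2: at line 7 remove [mmucf,rkakc,xsr] add [ick] -> 12 lines: jhep jrkt xmezu ept clzxm yjoc zsqu ick wsfc behtw jvr jrva
Hunk 3: at line 8 remove [wsfc] add [nltp,jew] -> 13 lines: jhep jrkt xmezu ept clzxm yjoc zsqu ick nltp jew behtw jvr jrva
Hunk 4: at line 7 remove [nltp] add [jvg,ommxi,ikccj] -> 15 lines: jhep jrkt xmezu ept clzxm yjoc zsqu ick jvg ommxi ikccj jew behtw jvr jrva
Hunk 5: at line 2 remove [ept] add [itcu] -> 15 lines: jhep jrkt xmezu itcu clzxm yjoc zsqu ick jvg ommxi ikccj jew behtw jvr jrva
Hunk 6: at line 9 remove [ikccj,jew] add [mvm,tmlf,zjclj] -> 16 lines: jhep jrkt xmezu itcu clzxm yjoc zsqu ick jvg ommxi mvm tmlf zjclj behtw jvr jrva
Hunk 7: at line 8 remove [jvg,ommxi,mvm] add [eao] -> 14 lines: jhep jrkt xmezu itcu clzxm yjoc zsqu ick eao tmlf zjclj behtw jvr jrva
Final line 5: clzxm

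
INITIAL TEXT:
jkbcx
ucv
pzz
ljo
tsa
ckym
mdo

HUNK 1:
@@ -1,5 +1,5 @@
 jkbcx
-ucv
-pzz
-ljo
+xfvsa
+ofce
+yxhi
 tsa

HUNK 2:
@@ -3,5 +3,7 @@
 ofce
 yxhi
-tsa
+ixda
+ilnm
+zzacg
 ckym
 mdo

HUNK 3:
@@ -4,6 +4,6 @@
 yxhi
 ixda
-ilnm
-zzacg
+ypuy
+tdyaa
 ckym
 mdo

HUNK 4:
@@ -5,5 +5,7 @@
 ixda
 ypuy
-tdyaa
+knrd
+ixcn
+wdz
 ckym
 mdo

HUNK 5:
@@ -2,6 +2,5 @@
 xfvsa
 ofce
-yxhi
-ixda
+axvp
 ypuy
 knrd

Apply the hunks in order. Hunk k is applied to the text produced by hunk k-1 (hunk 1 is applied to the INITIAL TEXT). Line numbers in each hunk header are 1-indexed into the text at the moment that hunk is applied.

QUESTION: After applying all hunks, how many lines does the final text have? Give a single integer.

Hunk 1: at line 1 remove [ucv,pzz,ljo] add [xfvsa,ofce,yxhi] -> 7 lines: jkbcx xfvsa ofce yxhi tsa ckym mdo
Hunk 2: at line 3 remove [tsa] add [ixda,ilnm,zzacg] -> 9 lines: jkbcx xfvsa ofce yxhi ixda ilnm zzacg ckym mdo
Hunk 3: at line 4 remove [ilnm,zzacg] add [ypuy,tdyaa] -> 9 lines: jkbcx xfvsa ofce yxhi ixda ypuy tdyaa ckym mdo
Hunk 4: at line 5 remove [tdyaa] add [knrd,ixcn,wdz] -> 11 lines: jkbcx xfvsa ofce yxhi ixda ypuy knrd ixcn wdz ckym mdo
Hunk 5: at line 2 remove [yxhi,ixda] add [axvp] -> 10 lines: jkbcx xfvsa ofce axvp ypuy knrd ixcn wdz ckym mdo
Final line count: 10

Answer: 10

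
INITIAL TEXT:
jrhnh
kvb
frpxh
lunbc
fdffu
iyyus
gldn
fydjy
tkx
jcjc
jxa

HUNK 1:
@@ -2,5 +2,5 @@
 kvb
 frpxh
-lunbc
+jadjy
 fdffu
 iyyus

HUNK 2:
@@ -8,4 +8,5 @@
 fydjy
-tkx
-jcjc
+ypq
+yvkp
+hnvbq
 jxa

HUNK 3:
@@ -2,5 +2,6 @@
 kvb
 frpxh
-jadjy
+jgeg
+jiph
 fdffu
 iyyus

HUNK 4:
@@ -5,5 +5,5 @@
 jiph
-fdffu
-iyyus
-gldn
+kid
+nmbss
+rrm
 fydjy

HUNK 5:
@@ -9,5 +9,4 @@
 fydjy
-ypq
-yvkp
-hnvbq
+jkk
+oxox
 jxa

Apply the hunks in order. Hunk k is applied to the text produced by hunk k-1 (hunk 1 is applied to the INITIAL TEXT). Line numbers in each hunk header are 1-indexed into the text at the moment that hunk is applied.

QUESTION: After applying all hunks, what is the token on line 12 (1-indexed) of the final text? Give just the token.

Hunk 1: at line 2 remove [lunbc] add [jadjy] -> 11 lines: jrhnh kvb frpxh jadjy fdffu iyyus gldn fydjy tkx jcjc jxa
Hunk 2: at line 8 remove [tkx,jcjc] add [ypq,yvkp,hnvbq] -> 12 lines: jrhnh kvb frpxh jadjy fdffu iyyus gldn fydjy ypq yvkp hnvbq jxa
Hunk 3: at line 2 remove [jadjy] add [jgeg,jiph] -> 13 lines: jrhnh kvb frpxh jgeg jiph fdffu iyyus gldn fydjy ypq yvkp hnvbq jxa
Hunk 4: at line 5 remove [fdffu,iyyus,gldn] add [kid,nmbss,rrm] -> 13 lines: jrhnh kvb frpxh jgeg jiph kid nmbss rrm fydjy ypq yvkp hnvbq jxa
Hunk 5: at line 9 remove [ypq,yvkp,hnvbq] add [jkk,oxox] -> 12 lines: jrhnh kvb frpxh jgeg jiph kid nmbss rrm fydjy jkk oxox jxa
Final line 12: jxa

Answer: jxa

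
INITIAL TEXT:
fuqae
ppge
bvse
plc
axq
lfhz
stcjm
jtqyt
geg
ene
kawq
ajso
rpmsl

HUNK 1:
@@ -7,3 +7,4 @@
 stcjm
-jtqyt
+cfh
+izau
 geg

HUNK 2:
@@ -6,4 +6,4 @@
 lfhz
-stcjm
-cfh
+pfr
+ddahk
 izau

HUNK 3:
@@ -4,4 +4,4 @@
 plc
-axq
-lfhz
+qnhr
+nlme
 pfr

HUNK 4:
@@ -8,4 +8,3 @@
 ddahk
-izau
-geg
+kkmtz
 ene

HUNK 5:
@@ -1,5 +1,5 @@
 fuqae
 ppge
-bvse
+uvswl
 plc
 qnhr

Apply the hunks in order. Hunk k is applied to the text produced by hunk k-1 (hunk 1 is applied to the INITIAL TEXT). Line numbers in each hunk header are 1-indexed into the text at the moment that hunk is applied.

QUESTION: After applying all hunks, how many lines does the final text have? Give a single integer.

Answer: 13

Derivation:
Hunk 1: at line 7 remove [jtqyt] add [cfh,izau] -> 14 lines: fuqae ppge bvse plc axq lfhz stcjm cfh izau geg ene kawq ajso rpmsl
Hunk 2: at line 6 remove [stcjm,cfh] add [pfr,ddahk] -> 14 lines: fuqae ppge bvse plc axq lfhz pfr ddahk izau geg ene kawq ajso rpmsl
Hunk 3: at line 4 remove [axq,lfhz] add [qnhr,nlme] -> 14 lines: fuqae ppge bvse plc qnhr nlme pfr ddahk izau geg ene kawq ajso rpmsl
Hunk 4: at line 8 remove [izau,geg] add [kkmtz] -> 13 lines: fuqae ppge bvse plc qnhr nlme pfr ddahk kkmtz ene kawq ajso rpmsl
Hunk 5: at line 1 remove [bvse] add [uvswl] -> 13 lines: fuqae ppge uvswl plc qnhr nlme pfr ddahk kkmtz ene kawq ajso rpmsl
Final line count: 13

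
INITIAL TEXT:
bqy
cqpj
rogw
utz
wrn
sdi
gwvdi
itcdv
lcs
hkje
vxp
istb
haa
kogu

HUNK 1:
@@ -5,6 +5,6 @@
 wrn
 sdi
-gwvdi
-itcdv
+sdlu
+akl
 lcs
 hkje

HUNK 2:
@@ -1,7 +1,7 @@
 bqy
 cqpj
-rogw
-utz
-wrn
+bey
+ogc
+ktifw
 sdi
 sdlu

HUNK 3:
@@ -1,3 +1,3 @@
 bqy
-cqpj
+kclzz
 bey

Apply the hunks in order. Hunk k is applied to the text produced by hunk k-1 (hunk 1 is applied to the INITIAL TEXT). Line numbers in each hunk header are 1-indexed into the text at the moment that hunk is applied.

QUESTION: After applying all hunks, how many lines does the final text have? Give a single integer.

Answer: 14

Derivation:
Hunk 1: at line 5 remove [gwvdi,itcdv] add [sdlu,akl] -> 14 lines: bqy cqpj rogw utz wrn sdi sdlu akl lcs hkje vxp istb haa kogu
Hunk 2: at line 1 remove [rogw,utz,wrn] add [bey,ogc,ktifw] -> 14 lines: bqy cqpj bey ogc ktifw sdi sdlu akl lcs hkje vxp istb haa kogu
Hunk 3: at line 1 remove [cqpj] add [kclzz] -> 14 lines: bqy kclzz bey ogc ktifw sdi sdlu akl lcs hkje vxp istb haa kogu
Final line count: 14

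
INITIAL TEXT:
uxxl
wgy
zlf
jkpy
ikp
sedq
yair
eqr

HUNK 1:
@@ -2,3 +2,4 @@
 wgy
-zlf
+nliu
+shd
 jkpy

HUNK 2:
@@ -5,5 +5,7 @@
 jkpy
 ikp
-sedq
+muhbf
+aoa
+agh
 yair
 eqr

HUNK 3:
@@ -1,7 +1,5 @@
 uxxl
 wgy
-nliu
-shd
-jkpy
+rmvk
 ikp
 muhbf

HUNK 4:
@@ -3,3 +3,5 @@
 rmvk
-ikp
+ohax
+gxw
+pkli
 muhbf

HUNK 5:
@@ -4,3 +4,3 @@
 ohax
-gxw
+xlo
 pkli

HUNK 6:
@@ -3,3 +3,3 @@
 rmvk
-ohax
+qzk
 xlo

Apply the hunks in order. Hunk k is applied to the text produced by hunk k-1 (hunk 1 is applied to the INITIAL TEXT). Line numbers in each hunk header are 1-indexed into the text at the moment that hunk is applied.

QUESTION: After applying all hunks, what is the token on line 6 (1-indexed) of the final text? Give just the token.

Hunk 1: at line 2 remove [zlf] add [nliu,shd] -> 9 lines: uxxl wgy nliu shd jkpy ikp sedq yair eqr
Hunk 2: at line 5 remove [sedq] add [muhbf,aoa,agh] -> 11 lines: uxxl wgy nliu shd jkpy ikp muhbf aoa agh yair eqr
Hunk 3: at line 1 remove [nliu,shd,jkpy] add [rmvk] -> 9 lines: uxxl wgy rmvk ikp muhbf aoa agh yair eqr
Hunk 4: at line 3 remove [ikp] add [ohax,gxw,pkli] -> 11 lines: uxxl wgy rmvk ohax gxw pkli muhbf aoa agh yair eqr
Hunk 5: at line 4 remove [gxw] add [xlo] -> 11 lines: uxxl wgy rmvk ohax xlo pkli muhbf aoa agh yair eqr
Hunk 6: at line 3 remove [ohax] add [qzk] -> 11 lines: uxxl wgy rmvk qzk xlo pkli muhbf aoa agh yair eqr
Final line 6: pkli

Answer: pkli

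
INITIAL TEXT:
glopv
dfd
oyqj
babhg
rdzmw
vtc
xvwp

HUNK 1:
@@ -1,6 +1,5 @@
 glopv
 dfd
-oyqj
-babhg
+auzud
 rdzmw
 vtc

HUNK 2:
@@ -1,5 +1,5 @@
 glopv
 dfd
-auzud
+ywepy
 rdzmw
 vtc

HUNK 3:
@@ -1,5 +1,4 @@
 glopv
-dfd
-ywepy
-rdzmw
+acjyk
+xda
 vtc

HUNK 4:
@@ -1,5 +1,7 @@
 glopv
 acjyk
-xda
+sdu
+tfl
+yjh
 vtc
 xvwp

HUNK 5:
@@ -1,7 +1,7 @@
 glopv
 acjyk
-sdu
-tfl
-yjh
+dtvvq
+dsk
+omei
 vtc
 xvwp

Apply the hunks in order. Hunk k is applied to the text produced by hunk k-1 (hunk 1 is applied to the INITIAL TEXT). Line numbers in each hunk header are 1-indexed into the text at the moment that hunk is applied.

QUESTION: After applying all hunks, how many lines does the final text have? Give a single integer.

Answer: 7

Derivation:
Hunk 1: at line 1 remove [oyqj,babhg] add [auzud] -> 6 lines: glopv dfd auzud rdzmw vtc xvwp
Hunk 2: at line 1 remove [auzud] add [ywepy] -> 6 lines: glopv dfd ywepy rdzmw vtc xvwp
Hunk 3: at line 1 remove [dfd,ywepy,rdzmw] add [acjyk,xda] -> 5 lines: glopv acjyk xda vtc xvwp
Hunk 4: at line 1 remove [xda] add [sdu,tfl,yjh] -> 7 lines: glopv acjyk sdu tfl yjh vtc xvwp
Hunk 5: at line 1 remove [sdu,tfl,yjh] add [dtvvq,dsk,omei] -> 7 lines: glopv acjyk dtvvq dsk omei vtc xvwp
Final line count: 7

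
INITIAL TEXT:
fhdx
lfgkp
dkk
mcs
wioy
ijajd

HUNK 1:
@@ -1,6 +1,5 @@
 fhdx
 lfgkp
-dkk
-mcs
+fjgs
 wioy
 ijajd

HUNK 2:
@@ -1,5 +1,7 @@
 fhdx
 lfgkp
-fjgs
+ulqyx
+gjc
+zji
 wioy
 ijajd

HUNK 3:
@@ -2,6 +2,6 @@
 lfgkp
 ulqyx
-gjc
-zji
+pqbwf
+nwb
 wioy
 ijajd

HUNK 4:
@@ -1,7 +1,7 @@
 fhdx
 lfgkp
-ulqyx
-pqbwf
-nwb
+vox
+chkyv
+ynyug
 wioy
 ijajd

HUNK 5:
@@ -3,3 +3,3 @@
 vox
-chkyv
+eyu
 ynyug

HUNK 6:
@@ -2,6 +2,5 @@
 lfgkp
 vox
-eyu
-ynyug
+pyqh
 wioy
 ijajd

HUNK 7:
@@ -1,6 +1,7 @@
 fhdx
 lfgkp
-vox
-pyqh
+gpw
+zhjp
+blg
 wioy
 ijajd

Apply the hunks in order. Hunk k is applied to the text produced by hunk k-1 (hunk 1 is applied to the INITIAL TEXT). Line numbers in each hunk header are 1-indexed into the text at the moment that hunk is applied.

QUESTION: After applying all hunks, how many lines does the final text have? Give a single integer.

Answer: 7

Derivation:
Hunk 1: at line 1 remove [dkk,mcs] add [fjgs] -> 5 lines: fhdx lfgkp fjgs wioy ijajd
Hunk 2: at line 1 remove [fjgs] add [ulqyx,gjc,zji] -> 7 lines: fhdx lfgkp ulqyx gjc zji wioy ijajd
Hunk 3: at line 2 remove [gjc,zji] add [pqbwf,nwb] -> 7 lines: fhdx lfgkp ulqyx pqbwf nwb wioy ijajd
Hunk 4: at line 1 remove [ulqyx,pqbwf,nwb] add [vox,chkyv,ynyug] -> 7 lines: fhdx lfgkp vox chkyv ynyug wioy ijajd
Hunk 5: at line 3 remove [chkyv] add [eyu] -> 7 lines: fhdx lfgkp vox eyu ynyug wioy ijajd
Hunk 6: at line 2 remove [eyu,ynyug] add [pyqh] -> 6 lines: fhdx lfgkp vox pyqh wioy ijajd
Hunk 7: at line 1 remove [vox,pyqh] add [gpw,zhjp,blg] -> 7 lines: fhdx lfgkp gpw zhjp blg wioy ijajd
Final line count: 7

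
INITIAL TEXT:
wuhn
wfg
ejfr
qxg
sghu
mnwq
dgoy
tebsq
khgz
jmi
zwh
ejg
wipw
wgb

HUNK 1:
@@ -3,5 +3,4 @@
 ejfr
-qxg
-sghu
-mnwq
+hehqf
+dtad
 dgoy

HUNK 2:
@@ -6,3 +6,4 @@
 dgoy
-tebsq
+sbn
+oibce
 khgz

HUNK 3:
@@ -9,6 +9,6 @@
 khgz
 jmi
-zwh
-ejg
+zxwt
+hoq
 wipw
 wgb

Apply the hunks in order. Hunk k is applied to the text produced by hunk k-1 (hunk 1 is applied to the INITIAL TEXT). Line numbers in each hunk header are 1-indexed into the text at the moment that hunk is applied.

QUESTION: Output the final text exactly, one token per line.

Hunk 1: at line 3 remove [qxg,sghu,mnwq] add [hehqf,dtad] -> 13 lines: wuhn wfg ejfr hehqf dtad dgoy tebsq khgz jmi zwh ejg wipw wgb
Hunk 2: at line 6 remove [tebsq] add [sbn,oibce] -> 14 lines: wuhn wfg ejfr hehqf dtad dgoy sbn oibce khgz jmi zwh ejg wipw wgb
Hunk 3: at line 9 remove [zwh,ejg] add [zxwt,hoq] -> 14 lines: wuhn wfg ejfr hehqf dtad dgoy sbn oibce khgz jmi zxwt hoq wipw wgb

Answer: wuhn
wfg
ejfr
hehqf
dtad
dgoy
sbn
oibce
khgz
jmi
zxwt
hoq
wipw
wgb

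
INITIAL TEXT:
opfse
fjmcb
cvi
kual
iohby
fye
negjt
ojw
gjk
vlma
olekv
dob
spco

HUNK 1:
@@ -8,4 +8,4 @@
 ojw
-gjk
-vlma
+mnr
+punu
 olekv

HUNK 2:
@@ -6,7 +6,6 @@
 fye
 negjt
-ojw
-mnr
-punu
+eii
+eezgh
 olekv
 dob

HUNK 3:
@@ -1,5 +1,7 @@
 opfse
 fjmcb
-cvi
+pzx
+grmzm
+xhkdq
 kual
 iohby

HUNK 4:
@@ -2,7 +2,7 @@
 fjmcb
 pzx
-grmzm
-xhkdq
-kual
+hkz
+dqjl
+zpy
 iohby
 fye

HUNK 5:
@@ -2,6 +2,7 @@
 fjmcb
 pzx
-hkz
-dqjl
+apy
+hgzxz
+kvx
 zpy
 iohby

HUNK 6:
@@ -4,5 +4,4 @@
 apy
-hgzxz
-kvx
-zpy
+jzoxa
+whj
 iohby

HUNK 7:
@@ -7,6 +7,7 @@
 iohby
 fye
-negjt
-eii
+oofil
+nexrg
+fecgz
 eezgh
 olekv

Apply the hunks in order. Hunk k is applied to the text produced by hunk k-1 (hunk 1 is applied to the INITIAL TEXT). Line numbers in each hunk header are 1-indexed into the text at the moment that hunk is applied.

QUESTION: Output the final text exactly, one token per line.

Answer: opfse
fjmcb
pzx
apy
jzoxa
whj
iohby
fye
oofil
nexrg
fecgz
eezgh
olekv
dob
spco

Derivation:
Hunk 1: at line 8 remove [gjk,vlma] add [mnr,punu] -> 13 lines: opfse fjmcb cvi kual iohby fye negjt ojw mnr punu olekv dob spco
Hunk 2: at line 6 remove [ojw,mnr,punu] add [eii,eezgh] -> 12 lines: opfse fjmcb cvi kual iohby fye negjt eii eezgh olekv dob spco
Hunk 3: at line 1 remove [cvi] add [pzx,grmzm,xhkdq] -> 14 lines: opfse fjmcb pzx grmzm xhkdq kual iohby fye negjt eii eezgh olekv dob spco
Hunk 4: at line 2 remove [grmzm,xhkdq,kual] add [hkz,dqjl,zpy] -> 14 lines: opfse fjmcb pzx hkz dqjl zpy iohby fye negjt eii eezgh olekv dob spco
Hunk 5: at line 2 remove [hkz,dqjl] add [apy,hgzxz,kvx] -> 15 lines: opfse fjmcb pzx apy hgzxz kvx zpy iohby fye negjt eii eezgh olekv dob spco
Hunk 6: at line 4 remove [hgzxz,kvx,zpy] add [jzoxa,whj] -> 14 lines: opfse fjmcb pzx apy jzoxa whj iohby fye negjt eii eezgh olekv dob spco
Hunk 7: at line 7 remove [negjt,eii] add [oofil,nexrg,fecgz] -> 15 lines: opfse fjmcb pzx apy jzoxa whj iohby fye oofil nexrg fecgz eezgh olekv dob spco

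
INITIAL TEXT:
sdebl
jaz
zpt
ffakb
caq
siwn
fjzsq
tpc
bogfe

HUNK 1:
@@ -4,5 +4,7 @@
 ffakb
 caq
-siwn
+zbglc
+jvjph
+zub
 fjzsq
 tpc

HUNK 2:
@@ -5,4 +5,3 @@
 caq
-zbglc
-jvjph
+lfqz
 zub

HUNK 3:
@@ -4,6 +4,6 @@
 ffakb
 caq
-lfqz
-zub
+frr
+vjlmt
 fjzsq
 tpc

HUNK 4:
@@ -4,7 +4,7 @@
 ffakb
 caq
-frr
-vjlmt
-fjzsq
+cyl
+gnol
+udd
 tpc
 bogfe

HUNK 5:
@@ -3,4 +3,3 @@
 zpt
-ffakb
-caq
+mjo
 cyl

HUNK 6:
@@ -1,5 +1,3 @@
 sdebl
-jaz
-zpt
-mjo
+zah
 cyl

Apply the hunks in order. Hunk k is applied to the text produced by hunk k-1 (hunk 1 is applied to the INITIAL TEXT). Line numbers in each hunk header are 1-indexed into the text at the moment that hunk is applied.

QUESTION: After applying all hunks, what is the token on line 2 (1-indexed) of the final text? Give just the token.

Answer: zah

Derivation:
Hunk 1: at line 4 remove [siwn] add [zbglc,jvjph,zub] -> 11 lines: sdebl jaz zpt ffakb caq zbglc jvjph zub fjzsq tpc bogfe
Hunk 2: at line 5 remove [zbglc,jvjph] add [lfqz] -> 10 lines: sdebl jaz zpt ffakb caq lfqz zub fjzsq tpc bogfe
Hunk 3: at line 4 remove [lfqz,zub] add [frr,vjlmt] -> 10 lines: sdebl jaz zpt ffakb caq frr vjlmt fjzsq tpc bogfe
Hunk 4: at line 4 remove [frr,vjlmt,fjzsq] add [cyl,gnol,udd] -> 10 lines: sdebl jaz zpt ffakb caq cyl gnol udd tpc bogfe
Hunk 5: at line 3 remove [ffakb,caq] add [mjo] -> 9 lines: sdebl jaz zpt mjo cyl gnol udd tpc bogfe
Hunk 6: at line 1 remove [jaz,zpt,mjo] add [zah] -> 7 lines: sdebl zah cyl gnol udd tpc bogfe
Final line 2: zah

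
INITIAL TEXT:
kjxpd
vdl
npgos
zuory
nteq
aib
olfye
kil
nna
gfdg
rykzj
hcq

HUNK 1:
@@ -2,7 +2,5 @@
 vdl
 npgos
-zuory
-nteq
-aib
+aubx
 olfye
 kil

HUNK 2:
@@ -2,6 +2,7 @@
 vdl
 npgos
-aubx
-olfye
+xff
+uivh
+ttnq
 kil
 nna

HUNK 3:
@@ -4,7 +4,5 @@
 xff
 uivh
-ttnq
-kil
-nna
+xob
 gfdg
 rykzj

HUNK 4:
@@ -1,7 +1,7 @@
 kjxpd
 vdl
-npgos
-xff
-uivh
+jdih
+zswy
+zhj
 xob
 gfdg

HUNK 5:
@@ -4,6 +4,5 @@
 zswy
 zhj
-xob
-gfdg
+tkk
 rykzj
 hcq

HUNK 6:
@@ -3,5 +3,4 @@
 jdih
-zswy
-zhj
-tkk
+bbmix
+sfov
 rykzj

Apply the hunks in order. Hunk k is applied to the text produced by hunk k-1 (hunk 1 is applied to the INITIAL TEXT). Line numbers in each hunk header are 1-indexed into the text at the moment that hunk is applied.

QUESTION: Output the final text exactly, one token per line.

Answer: kjxpd
vdl
jdih
bbmix
sfov
rykzj
hcq

Derivation:
Hunk 1: at line 2 remove [zuory,nteq,aib] add [aubx] -> 10 lines: kjxpd vdl npgos aubx olfye kil nna gfdg rykzj hcq
Hunk 2: at line 2 remove [aubx,olfye] add [xff,uivh,ttnq] -> 11 lines: kjxpd vdl npgos xff uivh ttnq kil nna gfdg rykzj hcq
Hunk 3: at line 4 remove [ttnq,kil,nna] add [xob] -> 9 lines: kjxpd vdl npgos xff uivh xob gfdg rykzj hcq
Hunk 4: at line 1 remove [npgos,xff,uivh] add [jdih,zswy,zhj] -> 9 lines: kjxpd vdl jdih zswy zhj xob gfdg rykzj hcq
Hunk 5: at line 4 remove [xob,gfdg] add [tkk] -> 8 lines: kjxpd vdl jdih zswy zhj tkk rykzj hcq
Hunk 6: at line 3 remove [zswy,zhj,tkk] add [bbmix,sfov] -> 7 lines: kjxpd vdl jdih bbmix sfov rykzj hcq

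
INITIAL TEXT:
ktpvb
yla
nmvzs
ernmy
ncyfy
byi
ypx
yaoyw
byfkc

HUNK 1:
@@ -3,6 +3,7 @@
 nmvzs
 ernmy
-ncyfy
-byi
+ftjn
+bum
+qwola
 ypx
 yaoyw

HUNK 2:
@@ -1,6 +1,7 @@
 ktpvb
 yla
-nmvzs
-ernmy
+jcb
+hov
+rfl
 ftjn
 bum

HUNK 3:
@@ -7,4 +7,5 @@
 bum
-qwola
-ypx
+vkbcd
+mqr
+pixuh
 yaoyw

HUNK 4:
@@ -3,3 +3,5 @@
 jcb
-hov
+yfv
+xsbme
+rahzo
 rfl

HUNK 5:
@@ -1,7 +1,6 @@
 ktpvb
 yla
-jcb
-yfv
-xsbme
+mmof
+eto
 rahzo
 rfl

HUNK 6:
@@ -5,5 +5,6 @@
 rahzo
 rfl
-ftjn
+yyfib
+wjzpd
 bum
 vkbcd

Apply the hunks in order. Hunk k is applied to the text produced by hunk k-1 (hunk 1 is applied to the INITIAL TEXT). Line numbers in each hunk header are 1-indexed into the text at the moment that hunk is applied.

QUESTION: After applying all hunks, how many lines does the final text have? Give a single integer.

Answer: 14

Derivation:
Hunk 1: at line 3 remove [ncyfy,byi] add [ftjn,bum,qwola] -> 10 lines: ktpvb yla nmvzs ernmy ftjn bum qwola ypx yaoyw byfkc
Hunk 2: at line 1 remove [nmvzs,ernmy] add [jcb,hov,rfl] -> 11 lines: ktpvb yla jcb hov rfl ftjn bum qwola ypx yaoyw byfkc
Hunk 3: at line 7 remove [qwola,ypx] add [vkbcd,mqr,pixuh] -> 12 lines: ktpvb yla jcb hov rfl ftjn bum vkbcd mqr pixuh yaoyw byfkc
Hunk 4: at line 3 remove [hov] add [yfv,xsbme,rahzo] -> 14 lines: ktpvb yla jcb yfv xsbme rahzo rfl ftjn bum vkbcd mqr pixuh yaoyw byfkc
Hunk 5: at line 1 remove [jcb,yfv,xsbme] add [mmof,eto] -> 13 lines: ktpvb yla mmof eto rahzo rfl ftjn bum vkbcd mqr pixuh yaoyw byfkc
Hunk 6: at line 5 remove [ftjn] add [yyfib,wjzpd] -> 14 lines: ktpvb yla mmof eto rahzo rfl yyfib wjzpd bum vkbcd mqr pixuh yaoyw byfkc
Final line count: 14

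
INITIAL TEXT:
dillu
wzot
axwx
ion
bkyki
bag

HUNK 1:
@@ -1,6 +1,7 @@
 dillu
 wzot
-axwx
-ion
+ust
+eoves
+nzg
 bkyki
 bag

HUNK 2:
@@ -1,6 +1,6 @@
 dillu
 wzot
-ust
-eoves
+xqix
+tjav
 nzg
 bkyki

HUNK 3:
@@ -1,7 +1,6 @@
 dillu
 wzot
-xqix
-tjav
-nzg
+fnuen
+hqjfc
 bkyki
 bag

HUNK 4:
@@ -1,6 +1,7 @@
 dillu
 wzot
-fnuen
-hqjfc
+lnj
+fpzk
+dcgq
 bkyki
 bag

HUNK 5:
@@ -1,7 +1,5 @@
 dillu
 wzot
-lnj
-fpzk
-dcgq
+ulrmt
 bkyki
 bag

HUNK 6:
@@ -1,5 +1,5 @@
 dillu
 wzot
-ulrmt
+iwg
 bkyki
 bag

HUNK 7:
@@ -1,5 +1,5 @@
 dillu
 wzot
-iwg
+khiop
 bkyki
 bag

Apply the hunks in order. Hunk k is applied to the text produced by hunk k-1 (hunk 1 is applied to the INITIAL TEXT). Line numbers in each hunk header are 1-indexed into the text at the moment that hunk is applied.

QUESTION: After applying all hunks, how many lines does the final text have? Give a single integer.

Hunk 1: at line 1 remove [axwx,ion] add [ust,eoves,nzg] -> 7 lines: dillu wzot ust eoves nzg bkyki bag
Hunk 2: at line 1 remove [ust,eoves] add [xqix,tjav] -> 7 lines: dillu wzot xqix tjav nzg bkyki bag
Hunk 3: at line 1 remove [xqix,tjav,nzg] add [fnuen,hqjfc] -> 6 lines: dillu wzot fnuen hqjfc bkyki bag
Hunk 4: at line 1 remove [fnuen,hqjfc] add [lnj,fpzk,dcgq] -> 7 lines: dillu wzot lnj fpzk dcgq bkyki bag
Hunk 5: at line 1 remove [lnj,fpzk,dcgq] add [ulrmt] -> 5 lines: dillu wzot ulrmt bkyki bag
Hunk 6: at line 1 remove [ulrmt] add [iwg] -> 5 lines: dillu wzot iwg bkyki bag
Hunk 7: at line 1 remove [iwg] add [khiop] -> 5 lines: dillu wzot khiop bkyki bag
Final line count: 5

Answer: 5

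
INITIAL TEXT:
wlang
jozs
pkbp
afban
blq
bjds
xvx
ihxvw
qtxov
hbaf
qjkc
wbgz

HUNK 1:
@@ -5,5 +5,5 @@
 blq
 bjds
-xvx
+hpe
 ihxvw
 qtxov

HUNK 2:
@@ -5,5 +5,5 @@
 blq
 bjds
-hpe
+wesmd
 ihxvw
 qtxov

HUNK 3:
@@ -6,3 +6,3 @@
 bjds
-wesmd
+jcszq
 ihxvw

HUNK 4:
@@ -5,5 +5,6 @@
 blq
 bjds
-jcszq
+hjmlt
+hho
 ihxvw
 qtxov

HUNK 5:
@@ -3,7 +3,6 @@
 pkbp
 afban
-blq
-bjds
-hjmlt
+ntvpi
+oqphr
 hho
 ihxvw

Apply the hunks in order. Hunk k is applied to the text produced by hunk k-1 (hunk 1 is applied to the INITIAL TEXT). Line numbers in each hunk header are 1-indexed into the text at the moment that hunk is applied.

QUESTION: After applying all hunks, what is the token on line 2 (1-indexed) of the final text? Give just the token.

Answer: jozs

Derivation:
Hunk 1: at line 5 remove [xvx] add [hpe] -> 12 lines: wlang jozs pkbp afban blq bjds hpe ihxvw qtxov hbaf qjkc wbgz
Hunk 2: at line 5 remove [hpe] add [wesmd] -> 12 lines: wlang jozs pkbp afban blq bjds wesmd ihxvw qtxov hbaf qjkc wbgz
Hunk 3: at line 6 remove [wesmd] add [jcszq] -> 12 lines: wlang jozs pkbp afban blq bjds jcszq ihxvw qtxov hbaf qjkc wbgz
Hunk 4: at line 5 remove [jcszq] add [hjmlt,hho] -> 13 lines: wlang jozs pkbp afban blq bjds hjmlt hho ihxvw qtxov hbaf qjkc wbgz
Hunk 5: at line 3 remove [blq,bjds,hjmlt] add [ntvpi,oqphr] -> 12 lines: wlang jozs pkbp afban ntvpi oqphr hho ihxvw qtxov hbaf qjkc wbgz
Final line 2: jozs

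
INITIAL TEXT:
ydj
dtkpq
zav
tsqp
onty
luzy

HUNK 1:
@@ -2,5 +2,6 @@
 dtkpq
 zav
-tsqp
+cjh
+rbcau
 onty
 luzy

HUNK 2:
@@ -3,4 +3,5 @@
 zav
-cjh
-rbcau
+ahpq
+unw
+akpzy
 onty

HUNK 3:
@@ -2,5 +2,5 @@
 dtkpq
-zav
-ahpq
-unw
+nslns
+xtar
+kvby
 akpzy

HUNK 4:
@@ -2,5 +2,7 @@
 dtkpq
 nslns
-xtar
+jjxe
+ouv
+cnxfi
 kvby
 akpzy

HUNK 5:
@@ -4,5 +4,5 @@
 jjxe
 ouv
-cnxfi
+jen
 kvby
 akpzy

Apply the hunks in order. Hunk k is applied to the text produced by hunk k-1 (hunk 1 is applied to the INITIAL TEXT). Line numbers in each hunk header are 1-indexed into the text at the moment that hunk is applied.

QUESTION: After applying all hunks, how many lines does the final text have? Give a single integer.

Answer: 10

Derivation:
Hunk 1: at line 2 remove [tsqp] add [cjh,rbcau] -> 7 lines: ydj dtkpq zav cjh rbcau onty luzy
Hunk 2: at line 3 remove [cjh,rbcau] add [ahpq,unw,akpzy] -> 8 lines: ydj dtkpq zav ahpq unw akpzy onty luzy
Hunk 3: at line 2 remove [zav,ahpq,unw] add [nslns,xtar,kvby] -> 8 lines: ydj dtkpq nslns xtar kvby akpzy onty luzy
Hunk 4: at line 2 remove [xtar] add [jjxe,ouv,cnxfi] -> 10 lines: ydj dtkpq nslns jjxe ouv cnxfi kvby akpzy onty luzy
Hunk 5: at line 4 remove [cnxfi] add [jen] -> 10 lines: ydj dtkpq nslns jjxe ouv jen kvby akpzy onty luzy
Final line count: 10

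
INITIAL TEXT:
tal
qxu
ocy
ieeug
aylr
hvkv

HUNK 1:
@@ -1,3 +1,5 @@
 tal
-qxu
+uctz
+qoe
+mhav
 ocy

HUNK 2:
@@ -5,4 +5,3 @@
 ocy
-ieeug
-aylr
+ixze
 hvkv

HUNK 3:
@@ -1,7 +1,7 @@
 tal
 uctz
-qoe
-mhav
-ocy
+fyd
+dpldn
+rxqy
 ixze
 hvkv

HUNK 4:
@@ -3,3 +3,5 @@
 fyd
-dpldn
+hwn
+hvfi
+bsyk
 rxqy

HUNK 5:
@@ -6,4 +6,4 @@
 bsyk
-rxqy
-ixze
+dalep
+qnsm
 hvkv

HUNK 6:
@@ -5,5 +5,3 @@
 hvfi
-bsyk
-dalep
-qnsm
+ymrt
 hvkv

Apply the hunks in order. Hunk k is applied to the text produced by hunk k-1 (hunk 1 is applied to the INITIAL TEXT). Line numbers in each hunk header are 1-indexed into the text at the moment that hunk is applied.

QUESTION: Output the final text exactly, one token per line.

Answer: tal
uctz
fyd
hwn
hvfi
ymrt
hvkv

Derivation:
Hunk 1: at line 1 remove [qxu] add [uctz,qoe,mhav] -> 8 lines: tal uctz qoe mhav ocy ieeug aylr hvkv
Hunk 2: at line 5 remove [ieeug,aylr] add [ixze] -> 7 lines: tal uctz qoe mhav ocy ixze hvkv
Hunk 3: at line 1 remove [qoe,mhav,ocy] add [fyd,dpldn,rxqy] -> 7 lines: tal uctz fyd dpldn rxqy ixze hvkv
Hunk 4: at line 3 remove [dpldn] add [hwn,hvfi,bsyk] -> 9 lines: tal uctz fyd hwn hvfi bsyk rxqy ixze hvkv
Hunk 5: at line 6 remove [rxqy,ixze] add [dalep,qnsm] -> 9 lines: tal uctz fyd hwn hvfi bsyk dalep qnsm hvkv
Hunk 6: at line 5 remove [bsyk,dalep,qnsm] add [ymrt] -> 7 lines: tal uctz fyd hwn hvfi ymrt hvkv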